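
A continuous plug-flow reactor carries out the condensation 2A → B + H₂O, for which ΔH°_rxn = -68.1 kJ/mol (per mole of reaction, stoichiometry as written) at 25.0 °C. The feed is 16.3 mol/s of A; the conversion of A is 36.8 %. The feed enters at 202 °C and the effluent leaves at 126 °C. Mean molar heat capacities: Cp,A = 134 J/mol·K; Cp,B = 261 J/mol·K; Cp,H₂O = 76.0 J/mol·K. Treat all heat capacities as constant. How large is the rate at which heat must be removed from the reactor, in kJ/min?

Q_out = 21000 kJ/min

Extent of reaction ξ = 0.368 × 16.3 / 2 = 2.9992 mol/s
Reaction term: ξ·ΔH°_rxn = 2.9992 × -68.1 = -204.25 kJ/s
Sensible, feed 202→25 °C: -386.6 kJ/s
Outlet flows (mol/s): A 10.302, B 2.9992, H₂O 2.9992
Sensible, products 25→126 °C: 241.51 kJ/s
Q = ΔH = -349.34 kJ/s = -349.34 kW
Heat removed = 20961 kJ/min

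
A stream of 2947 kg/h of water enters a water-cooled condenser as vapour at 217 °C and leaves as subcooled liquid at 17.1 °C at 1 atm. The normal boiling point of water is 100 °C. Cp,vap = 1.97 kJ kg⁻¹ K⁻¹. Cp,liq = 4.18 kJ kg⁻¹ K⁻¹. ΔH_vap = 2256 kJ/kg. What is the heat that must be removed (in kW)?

Q_c = 2320 kW

vapour 217→100 °C: -230.49 kJ/kg
condensation at 100 °C: -2256 kJ/kg
liquid 100→17.1 °C: -346.52 kJ/kg
Δh = -230.49 + -2256 + -346.52 = -2833 kJ/kg
Q = ṁ·Δh = 2947 kg/h × -2833 kJ/kg = -8.3489e+06 kJ/h
|Q| = 2319.1 kW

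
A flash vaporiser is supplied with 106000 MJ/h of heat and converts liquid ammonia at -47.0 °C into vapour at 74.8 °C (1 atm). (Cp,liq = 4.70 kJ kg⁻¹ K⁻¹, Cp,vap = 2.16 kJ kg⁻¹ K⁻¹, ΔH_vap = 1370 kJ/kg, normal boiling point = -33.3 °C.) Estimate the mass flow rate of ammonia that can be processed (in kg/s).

ṁ = 17.7 kg/s

Δh = 4.70×(-33.3−-47.0) + 1370 + 2.16×(74.8−-33.3) = 1667.9 kJ/kg
Q = 106000 MJ/h = 29444 kJ/s = 29444 kJ/s
ṁ = Q/Δh = 29444 / 1667.9 = 17.654 kg/s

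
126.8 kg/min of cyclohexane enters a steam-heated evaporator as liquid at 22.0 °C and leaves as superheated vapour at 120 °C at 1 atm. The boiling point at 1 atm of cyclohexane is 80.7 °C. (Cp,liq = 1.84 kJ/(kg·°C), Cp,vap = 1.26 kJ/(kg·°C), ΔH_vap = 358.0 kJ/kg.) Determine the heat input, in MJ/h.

Q = 3920 MJ/h

liquid 22.0→80.7 °C: 108.01 kJ/kg
vaporisation at 80.7 °C: 358 kJ/kg
vapour 80.7→120 °C: 49.518 kJ/kg
Δh = 108.01 + 358 + 49.518 = 515.53 kJ/kg
Q = ṁ·Δh = 126.8 kg/min × 515.53 kJ/kg = 65369 kJ/min
|Q| = 1089.5 kW = 3922.1 MJ/h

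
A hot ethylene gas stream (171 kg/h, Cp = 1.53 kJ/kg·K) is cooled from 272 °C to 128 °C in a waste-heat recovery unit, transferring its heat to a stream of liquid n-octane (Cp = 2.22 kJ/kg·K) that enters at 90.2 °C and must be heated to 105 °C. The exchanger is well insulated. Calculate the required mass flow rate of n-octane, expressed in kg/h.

ṁ_c = 1150 kg/h

Heat released by hot stream: Q = 171 × 1.53 × (272 − 128) = 37675 kJ/h
Energy balance on cold side (adiabatic exchanger): Q = ṁ_c·Cp_c·(T_c,out − T_c,in)
ṁ_c = 37675 / [2.22 × (105 − 90.2)] = 1146.7 kg/h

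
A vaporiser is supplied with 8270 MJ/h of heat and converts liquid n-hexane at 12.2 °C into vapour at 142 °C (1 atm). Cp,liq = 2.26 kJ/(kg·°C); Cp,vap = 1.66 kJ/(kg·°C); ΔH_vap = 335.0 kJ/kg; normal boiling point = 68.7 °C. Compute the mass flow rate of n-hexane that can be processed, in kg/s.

Δh = 2.26×(68.7−12.2) + 335.0 + 1.66×(142−68.7) = 584.37 kJ/kg
Q = 8270 MJ/h = 2297.2 kJ/s = 2297.2 kJ/s
ṁ = Q/Δh = 2297.2 / 584.37 = 3.9311 kg/s

ṁ = 3.93 kg/s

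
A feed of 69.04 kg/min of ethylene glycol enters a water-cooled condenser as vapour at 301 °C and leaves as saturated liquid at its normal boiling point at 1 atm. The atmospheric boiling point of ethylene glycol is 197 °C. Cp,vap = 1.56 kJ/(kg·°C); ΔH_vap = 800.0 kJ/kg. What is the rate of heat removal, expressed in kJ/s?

vapour 301→197 °C: -162.24 kJ/kg
condensation at 197 °C: -800 kJ/kg
Δh = -162.24 + -800 = -962.24 kJ/kg
Q = ṁ·Δh = 69.04 kg/min × -962.24 kJ/kg = -66433 kJ/min
|Q| = 1107.2 kW

Q_c = 1110 kJ/s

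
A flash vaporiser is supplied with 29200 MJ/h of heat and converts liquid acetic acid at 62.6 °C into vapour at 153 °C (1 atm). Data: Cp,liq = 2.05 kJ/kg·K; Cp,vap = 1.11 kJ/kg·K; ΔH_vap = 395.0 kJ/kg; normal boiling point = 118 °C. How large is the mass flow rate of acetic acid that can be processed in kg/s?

Δh = 2.05×(118−62.6) + 395.0 + 1.11×(153−118) = 547.42 kJ/kg
Q = 29200 MJ/h = 8111.1 kJ/s = 8111.1 kJ/s
ṁ = Q/Δh = 8111.1 / 547.42 = 14.817 kg/s

ṁ = 14.8 kg/s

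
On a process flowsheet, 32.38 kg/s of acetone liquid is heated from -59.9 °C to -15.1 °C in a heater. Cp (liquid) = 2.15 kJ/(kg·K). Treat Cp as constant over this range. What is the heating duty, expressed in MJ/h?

Q = 11200 MJ/h

Q = ṁ·Cp·ΔT = 32.38 × 2.15 × (-15.1 − -59.9) = 3118.8 kJ/s
Heating duty = 11228 MJ/h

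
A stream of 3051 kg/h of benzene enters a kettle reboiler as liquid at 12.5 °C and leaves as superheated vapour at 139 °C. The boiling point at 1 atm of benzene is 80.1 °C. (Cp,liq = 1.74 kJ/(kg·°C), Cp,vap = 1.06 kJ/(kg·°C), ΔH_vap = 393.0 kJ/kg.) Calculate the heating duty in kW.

Q = 486 kW

liquid 12.5→80.1 °C: 117.62 kJ/kg
vaporisation at 80.1 °C: 393 kJ/kg
vapour 80.1→139 °C: 62.434 kJ/kg
Δh = 117.62 + 393 + 62.434 = 573.06 kJ/kg
Q = ṁ·Δh = 3051 kg/h × 573.06 kJ/kg = 1.7484e+06 kJ/h
|Q| = 485.67 kW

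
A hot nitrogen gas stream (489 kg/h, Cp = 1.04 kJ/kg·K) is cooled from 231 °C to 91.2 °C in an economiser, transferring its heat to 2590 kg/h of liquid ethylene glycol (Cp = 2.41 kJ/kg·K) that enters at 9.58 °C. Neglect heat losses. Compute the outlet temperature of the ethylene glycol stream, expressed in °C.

T_c,out = 21.0 °C

Heat released by hot stream: Q = 489 × 1.04 × (231 − 91.2) = 71097 kJ/h
Energy balance on cold side (adiabatic exchanger): Q = ṁ_c·Cp_c·(T_c,out − T_c,in)
T_c,out = 9.58 + 71097/(2590 × 2.41) = 20.97 °C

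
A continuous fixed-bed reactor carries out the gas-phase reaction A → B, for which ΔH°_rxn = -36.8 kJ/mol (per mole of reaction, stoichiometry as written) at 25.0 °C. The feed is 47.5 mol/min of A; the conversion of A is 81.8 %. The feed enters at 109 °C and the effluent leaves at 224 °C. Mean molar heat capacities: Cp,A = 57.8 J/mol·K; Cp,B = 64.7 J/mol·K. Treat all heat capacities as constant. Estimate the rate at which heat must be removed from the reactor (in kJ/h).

Extent of reaction ξ = 0.818 × 47.5 = 38.855 mol/min
Reaction term: ξ·ΔH°_rxn = 38.855 × -36.8 = -1429.9 kJ/min
Sensible, feed 109→25 °C: -230.62 kJ/min
Outlet flows (mol/min): A 8.645, B 38.855
Sensible, products 25→224 °C: 599.71 kJ/min
Q = ΔH = -1060.8 kJ/min = -17.68 kW
Heat removed = 63647 kJ/h

Q_out = 63600 kJ/h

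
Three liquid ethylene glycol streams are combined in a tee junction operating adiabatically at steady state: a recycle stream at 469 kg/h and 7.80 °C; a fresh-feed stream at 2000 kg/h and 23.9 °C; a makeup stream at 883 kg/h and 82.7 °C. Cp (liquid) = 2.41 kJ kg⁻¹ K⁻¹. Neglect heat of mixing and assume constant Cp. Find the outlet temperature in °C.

Energy balance with Q = 0: Σ ṁᵢCp,ᵢ(T_out − Tᵢ) = 0
Σ ṁᵢCp,ᵢTᵢ = 469×2.41×7.80 + 2000×2.41×23.9 + 883×2.41×82.7 = 300000
Σ ṁᵢCp,ᵢ = 469×2.41 + 2000×2.41 + 883×2.41 = 8078.3
T_out = 300000 / 8078.3 = 37.137 °C

T_out = 37.1 °C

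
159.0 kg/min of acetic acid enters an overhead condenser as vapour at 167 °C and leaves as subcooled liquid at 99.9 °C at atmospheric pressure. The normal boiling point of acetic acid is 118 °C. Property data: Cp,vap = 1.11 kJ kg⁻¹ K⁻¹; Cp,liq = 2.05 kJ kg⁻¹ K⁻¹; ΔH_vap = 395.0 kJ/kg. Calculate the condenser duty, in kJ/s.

vapour 167→118 °C: -54.39 kJ/kg
condensation at 118 °C: -395 kJ/kg
liquid 118→99.9 °C: -37.105 kJ/kg
Δh = -54.39 + -395 + -37.105 = -486.5 kJ/kg
Q = ṁ·Δh = 159.0 kg/min × -486.5 kJ/kg = -77353 kJ/min
|Q| = 1289.2 kW

Q_c = 1290 kJ/s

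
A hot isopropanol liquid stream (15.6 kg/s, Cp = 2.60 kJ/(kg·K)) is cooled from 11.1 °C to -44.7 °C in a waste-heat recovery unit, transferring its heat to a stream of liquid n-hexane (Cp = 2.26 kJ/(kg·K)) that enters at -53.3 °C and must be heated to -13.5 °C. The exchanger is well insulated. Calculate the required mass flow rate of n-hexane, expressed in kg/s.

ṁ_c = 25.2 kg/s

Heat released by hot stream: Q = 15.6 × 2.60 × (11.1 − -44.7) = 2263.2 kJ/s
Energy balance on cold side (adiabatic exchanger): Q = ṁ_c·Cp_c·(T_c,out − T_c,in)
ṁ_c = 2263.2 / [2.26 × (-13.5 − -53.3)] = 25.162 kg/s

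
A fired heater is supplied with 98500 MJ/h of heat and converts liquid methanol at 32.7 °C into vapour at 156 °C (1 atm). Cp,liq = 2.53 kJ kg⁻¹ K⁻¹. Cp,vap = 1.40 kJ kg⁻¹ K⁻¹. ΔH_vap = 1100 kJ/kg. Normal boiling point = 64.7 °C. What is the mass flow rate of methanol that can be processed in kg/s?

ṁ = 20.9 kg/s

Δh = 2.53×(64.7−32.7) + 1100 + 1.40×(156−64.7) = 1308.8 kJ/kg
Q = 98500 MJ/h = 27361 kJ/s = 27361 kJ/s
ṁ = Q/Δh = 27361 / 1308.8 = 20.906 kg/s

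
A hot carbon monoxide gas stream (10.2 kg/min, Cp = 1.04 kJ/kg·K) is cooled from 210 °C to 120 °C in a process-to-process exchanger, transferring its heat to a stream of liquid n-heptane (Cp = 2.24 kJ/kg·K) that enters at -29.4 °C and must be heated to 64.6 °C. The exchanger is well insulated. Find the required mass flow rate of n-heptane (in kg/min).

ṁ_c = 4.53 kg/min

Heat released by hot stream: Q = 10.2 × 1.04 × (210 − 120) = 954.72 kJ/min
Energy balance on cold side (adiabatic exchanger): Q = ṁ_c·Cp_c·(T_c,out − T_c,in)
ṁ_c = 954.72 / [2.24 × (64.6 − -29.4)] = 4.5342 kg/min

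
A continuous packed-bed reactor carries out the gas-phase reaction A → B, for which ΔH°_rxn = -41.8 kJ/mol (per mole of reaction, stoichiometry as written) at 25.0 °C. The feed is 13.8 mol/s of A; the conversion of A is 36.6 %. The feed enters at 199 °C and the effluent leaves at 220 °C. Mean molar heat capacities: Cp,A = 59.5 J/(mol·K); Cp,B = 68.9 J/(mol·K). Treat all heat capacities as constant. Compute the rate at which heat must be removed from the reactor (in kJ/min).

Extent of reaction ξ = 0.366 × 13.8 = 5.0508 mol/s
Reaction term: ξ·ΔH°_rxn = 5.0508 × -41.8 = -211.12 kJ/s
Sensible, feed 199→25 °C: -142.87 kJ/s
Outlet flows (mol/s): A 8.7492, B 5.0508
Sensible, products 25→220 °C: 169.37 kJ/s
Q = ΔH = -184.62 kJ/s = -184.62 kW
Heat removed = 11077 kJ/min

Q_out = 11100 kJ/min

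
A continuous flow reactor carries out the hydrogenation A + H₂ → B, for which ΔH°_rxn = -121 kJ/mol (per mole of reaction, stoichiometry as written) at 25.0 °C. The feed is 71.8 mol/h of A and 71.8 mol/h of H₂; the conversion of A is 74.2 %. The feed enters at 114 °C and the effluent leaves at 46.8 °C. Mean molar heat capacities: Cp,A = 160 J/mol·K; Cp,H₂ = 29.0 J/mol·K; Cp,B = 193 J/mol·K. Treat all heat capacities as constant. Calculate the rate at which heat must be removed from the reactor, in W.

Q_out = 2040 W

Extent of reaction ξ = 0.742 × 71.8 = 53.276 mol/h
Reaction term: ξ·ΔH°_rxn = 53.276 × -121 = -6446.3 kJ/h
Sensible, feed 114→25 °C: -1207.7 kJ/h
Outlet flows (mol/h): A 18.524, H₂ 18.524, B 53.276
Sensible, products 25→46.8 °C: 300.48 kJ/h
Q = ΔH = -7353.6 kJ/h = -2.0427 kW
Heat removed = 2042.7 W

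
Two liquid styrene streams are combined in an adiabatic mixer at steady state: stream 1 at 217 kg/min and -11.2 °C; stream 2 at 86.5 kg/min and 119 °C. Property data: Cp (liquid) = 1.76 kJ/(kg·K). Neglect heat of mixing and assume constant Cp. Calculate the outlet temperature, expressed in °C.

No heat crosses the boundary, so H_out = H_in.
Σ ṁᵢCp,ᵢTᵢ = 217×1.76×-11.2 + 86.5×1.76×119 = 13839
Σ ṁᵢCp,ᵢ = 217×1.76 + 86.5×1.76 = 534.16
T_out = 13839 / 534.16 = 25.908 °C

T_out = 25.9 °C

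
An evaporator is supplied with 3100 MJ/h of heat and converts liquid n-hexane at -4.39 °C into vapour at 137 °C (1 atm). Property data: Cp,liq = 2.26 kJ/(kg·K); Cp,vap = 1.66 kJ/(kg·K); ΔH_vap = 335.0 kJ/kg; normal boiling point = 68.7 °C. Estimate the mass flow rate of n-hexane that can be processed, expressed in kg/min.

Δh = 2.26×(68.7−-4.39) + 335.0 + 1.66×(137−68.7) = 613.56 kJ/kg
Q = 3100 MJ/h = 861.11 kJ/s = 51667 kJ/min
ṁ = Q/Δh = 51667 / 613.56 = 84.208 kg/min

ṁ = 84.2 kg/min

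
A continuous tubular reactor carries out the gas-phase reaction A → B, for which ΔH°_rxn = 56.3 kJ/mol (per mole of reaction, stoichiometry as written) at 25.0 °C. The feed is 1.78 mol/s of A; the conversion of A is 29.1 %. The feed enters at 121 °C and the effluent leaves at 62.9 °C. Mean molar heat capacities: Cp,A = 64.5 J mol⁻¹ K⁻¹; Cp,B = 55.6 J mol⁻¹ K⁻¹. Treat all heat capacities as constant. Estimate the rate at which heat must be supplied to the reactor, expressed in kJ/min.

Q_in = 1340 kJ/min

Extent of reaction ξ = 0.291 × 1.78 = 0.51798 mol/s
Reaction term: ξ·ΔH°_rxn = 0.51798 × 56.3 = 29.162 kJ/s
Sensible, feed 121→25 °C: -11.022 kJ/s
Outlet flows (mol/s): A 1.262, B 0.51798
Sensible, products 25→62.9 °C: 4.1766 kJ/s
Q = ΔH = 22.317 kJ/s = 22.317 kW
Heat supplied = 1339 kJ/min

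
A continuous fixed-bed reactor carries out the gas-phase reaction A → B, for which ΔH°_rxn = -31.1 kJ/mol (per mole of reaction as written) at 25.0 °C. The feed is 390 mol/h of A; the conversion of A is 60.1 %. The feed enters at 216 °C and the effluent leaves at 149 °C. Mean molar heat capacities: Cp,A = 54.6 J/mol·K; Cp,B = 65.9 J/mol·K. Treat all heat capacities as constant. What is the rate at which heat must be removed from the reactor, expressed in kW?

Extent of reaction ξ = 0.601 × 390 = 234.39 mol/h
Reaction term: ξ·ΔH°_rxn = 234.39 × -31.1 = -7289.5 kJ/h
Sensible, feed 216→25 °C: -4067.2 kJ/h
Outlet flows (mol/h): A 155.61, B 234.39
Sensible, products 25→149 °C: 2968.9 kJ/h
Q = ΔH = -8387.8 kJ/h = -2.3299 kW
Heat removed = 2.3299 kW

Q_out = 2.33 kW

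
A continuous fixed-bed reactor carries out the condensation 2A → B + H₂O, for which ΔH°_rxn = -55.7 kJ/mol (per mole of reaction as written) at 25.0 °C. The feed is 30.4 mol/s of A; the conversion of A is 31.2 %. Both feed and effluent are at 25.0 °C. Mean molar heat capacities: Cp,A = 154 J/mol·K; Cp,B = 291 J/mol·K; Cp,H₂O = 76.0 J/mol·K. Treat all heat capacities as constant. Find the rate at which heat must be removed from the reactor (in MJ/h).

Extent of reaction ξ = 0.312 × 30.4 / 2 = 4.7424 mol/s
Reaction term: ξ·ΔH°_rxn = 4.7424 × -55.7 = -264.15 kJ/s
Q = ΔH = -264.15 kJ/s = -264.15 kW
Heat removed = 950.95 MJ/h

Q_out = 951 MJ/h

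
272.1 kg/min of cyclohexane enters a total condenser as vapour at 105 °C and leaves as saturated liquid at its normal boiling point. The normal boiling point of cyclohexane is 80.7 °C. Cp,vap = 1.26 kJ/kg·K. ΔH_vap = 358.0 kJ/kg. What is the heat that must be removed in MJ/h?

vapour 105→80.7 °C: -30.618 kJ/kg
condensation at 80.7 °C: -358 kJ/kg
Δh = -30.618 + -358 = -388.62 kJ/kg
Q = ṁ·Δh = 272.1 kg/min × -388.62 kJ/kg = -105740 kJ/min
|Q| = 1762.4 kW = 6344.6 MJ/h

Q_c = 6340 MJ/h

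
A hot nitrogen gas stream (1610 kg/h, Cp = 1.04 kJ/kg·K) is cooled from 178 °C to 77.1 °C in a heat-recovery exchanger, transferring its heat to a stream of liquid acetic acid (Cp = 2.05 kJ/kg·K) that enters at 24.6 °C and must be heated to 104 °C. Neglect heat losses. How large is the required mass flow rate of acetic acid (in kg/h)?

ṁ_c = 1040 kg/h

Heat released by hot stream: Q = 1610 × 1.04 × (178 − 77.1) = 168950 kJ/h
Energy balance on cold side (adiabatic exchanger): Q = ṁ_c·Cp_c·(T_c,out − T_c,in)
ṁ_c = 168950 / [2.05 × (104 − 24.6)] = 1037.9 kg/h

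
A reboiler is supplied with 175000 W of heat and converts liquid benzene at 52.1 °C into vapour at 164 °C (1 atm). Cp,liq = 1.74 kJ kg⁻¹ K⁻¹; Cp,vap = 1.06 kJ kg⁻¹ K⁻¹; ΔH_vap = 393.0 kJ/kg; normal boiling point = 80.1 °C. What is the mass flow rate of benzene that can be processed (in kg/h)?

ṁ = 1190 kg/h

Δh = 1.74×(80.1−52.1) + 393.0 + 1.06×(164−80.1) = 530.65 kJ/kg
Q = 175000 W = 175 kJ/s = 630000 kJ/h
ṁ = Q/Δh = 630000 / 530.65 = 1187.2 kg/h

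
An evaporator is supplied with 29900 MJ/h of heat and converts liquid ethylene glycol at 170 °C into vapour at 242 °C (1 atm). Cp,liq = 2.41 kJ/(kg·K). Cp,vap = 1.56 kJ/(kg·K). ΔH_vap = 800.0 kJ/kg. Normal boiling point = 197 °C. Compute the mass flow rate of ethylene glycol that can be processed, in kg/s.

ṁ = 8.88 kg/s

Δh = 2.41×(197−170) + 800.0 + 1.56×(242−197) = 935.27 kJ/kg
Q = 29900 MJ/h = 8305.6 kJ/s = 8305.6 kJ/s
ṁ = Q/Δh = 8305.6 / 935.27 = 8.8804 kg/s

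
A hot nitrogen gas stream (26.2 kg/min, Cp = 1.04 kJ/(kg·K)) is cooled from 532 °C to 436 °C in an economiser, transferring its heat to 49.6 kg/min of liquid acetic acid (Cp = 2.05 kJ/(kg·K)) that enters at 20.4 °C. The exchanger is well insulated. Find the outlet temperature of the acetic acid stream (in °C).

T_c,out = 46.1 °C

Heat released by hot stream: Q = 26.2 × 1.04 × (532 − 436) = 2615.8 kJ/min
Energy balance on cold side (adiabatic exchanger): Q = ṁ_c·Cp_c·(T_c,out − T_c,in)
T_c,out = 20.4 + 2615.8/(49.6 × 2.05) = 46.126 °C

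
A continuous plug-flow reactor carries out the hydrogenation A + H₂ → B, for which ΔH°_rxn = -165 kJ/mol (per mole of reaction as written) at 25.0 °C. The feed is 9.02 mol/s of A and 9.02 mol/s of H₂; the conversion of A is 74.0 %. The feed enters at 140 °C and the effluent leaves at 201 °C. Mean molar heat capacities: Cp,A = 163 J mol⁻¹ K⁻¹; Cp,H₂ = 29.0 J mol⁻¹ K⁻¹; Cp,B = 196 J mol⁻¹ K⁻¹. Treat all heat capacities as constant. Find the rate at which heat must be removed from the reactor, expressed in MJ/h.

Extent of reaction ξ = 0.740 × 9.02 = 6.6748 mol/s
Reaction term: ξ·ΔH°_rxn = 6.6748 × -165 = -1101.3 kJ/s
Sensible, feed 140→25 °C: -199.16 kJ/s
Outlet flows (mol/s): A 2.3452, H₂ 2.3452, B 6.6748
Sensible, products 25→201 °C: 309.5 kJ/s
Q = ΔH = -991 kJ/s = -991 kW
Heat removed = 3567.6 MJ/h

Q_out = 3570 MJ/h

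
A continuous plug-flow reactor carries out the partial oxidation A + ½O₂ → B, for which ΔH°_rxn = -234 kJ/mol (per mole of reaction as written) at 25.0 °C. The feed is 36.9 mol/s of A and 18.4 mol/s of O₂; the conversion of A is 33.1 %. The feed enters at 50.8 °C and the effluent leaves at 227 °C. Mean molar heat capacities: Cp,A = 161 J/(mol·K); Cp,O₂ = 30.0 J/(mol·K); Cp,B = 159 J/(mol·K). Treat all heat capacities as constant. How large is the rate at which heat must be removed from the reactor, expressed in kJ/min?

Q_out = 105000 kJ/min

Extent of reaction ξ = 0.331 × 36.9 = 12.214 mol/s
Reaction term: ξ·ΔH°_rxn = 12.214 × -234 = -2858.1 kJ/s
Sensible, feed 50.8→25 °C: -167.52 kJ/s
Outlet flows (mol/s): A 24.686, O₂ 12.293, B 12.214
Sensible, products 25→227 °C: 1269.6 kJ/s
Q = ΔH = -1755.9 kJ/s = -1755.9 kW
Heat removed = 105360 kJ/min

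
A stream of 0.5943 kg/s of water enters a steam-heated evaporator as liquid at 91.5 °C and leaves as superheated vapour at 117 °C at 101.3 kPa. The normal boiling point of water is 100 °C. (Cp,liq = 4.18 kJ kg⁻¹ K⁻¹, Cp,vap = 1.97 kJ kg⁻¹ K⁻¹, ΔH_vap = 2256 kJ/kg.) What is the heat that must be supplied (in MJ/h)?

Q = 4970 MJ/h

liquid 91.5→100 °C: 35.53 kJ/kg
vaporisation at 100 °C: 2256 kJ/kg
vapour 100→117 °C: 33.49 kJ/kg
Δh = 35.53 + 2256 + 33.49 = 2325 kJ/kg
Q = ṁ·Δh = 0.5943 kg/s × 2325 kJ/kg = 1381.8 kJ/s
|Q| = 1381.8 kW = 4974.3 MJ/h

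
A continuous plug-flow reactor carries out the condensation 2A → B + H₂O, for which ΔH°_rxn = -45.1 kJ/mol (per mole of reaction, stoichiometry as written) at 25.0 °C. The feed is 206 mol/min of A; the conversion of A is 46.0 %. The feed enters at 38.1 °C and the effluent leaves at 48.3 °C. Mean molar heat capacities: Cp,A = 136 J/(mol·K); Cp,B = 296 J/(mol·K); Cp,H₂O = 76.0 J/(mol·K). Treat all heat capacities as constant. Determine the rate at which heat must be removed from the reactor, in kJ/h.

Q_out = 104000 kJ/h

Extent of reaction ξ = 0.460 × 206 / 2 = 47.38 mol/min
Reaction term: ξ·ΔH°_rxn = 47.38 × -45.1 = -2136.8 kJ/min
Sensible, feed 38.1→25 °C: -367.01 kJ/min
Outlet flows (mol/min): A 111.24, B 47.38, H₂O 47.38
Sensible, products 25→48.3 °C: 763.17 kJ/min
Q = ΔH = -1740.7 kJ/min = -29.011 kW
Heat removed = 104440 kJ/h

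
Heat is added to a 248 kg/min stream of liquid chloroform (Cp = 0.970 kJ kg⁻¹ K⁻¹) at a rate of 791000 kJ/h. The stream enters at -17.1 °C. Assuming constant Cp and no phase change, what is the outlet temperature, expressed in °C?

Q = 791000 kJ/h = 13183 kJ/min
ΔT = Q/(ṁ·Cp) = 13183/(248×0.970) = 54.803 K
T_out = -17.1 + 54.803 = 37.703 °C

T_out = 37.7 °C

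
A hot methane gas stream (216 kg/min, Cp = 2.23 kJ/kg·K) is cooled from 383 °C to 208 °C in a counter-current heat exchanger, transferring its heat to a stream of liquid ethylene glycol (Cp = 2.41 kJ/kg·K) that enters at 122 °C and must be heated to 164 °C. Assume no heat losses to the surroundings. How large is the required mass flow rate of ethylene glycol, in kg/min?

ṁ_c = 833 kg/min

Heat released by hot stream: Q = 216 × 2.23 × (383 − 208) = 84294 kJ/min
Energy balance on cold side (adiabatic exchanger): Q = ṁ_c·Cp_c·(T_c,out − T_c,in)
ṁ_c = 84294 / [2.41 × (164 − 122)] = 832.78 kg/min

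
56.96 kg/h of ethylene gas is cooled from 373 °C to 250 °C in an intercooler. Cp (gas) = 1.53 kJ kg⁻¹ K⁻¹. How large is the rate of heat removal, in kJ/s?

Q = ṁ·Cp·ΔT = 56.96 × 1.53 × (250 − 373) = -10719 kJ/h
Converting: 10719 / 3600 s = 2.9776 kW

Q_c = 2.98 kJ/s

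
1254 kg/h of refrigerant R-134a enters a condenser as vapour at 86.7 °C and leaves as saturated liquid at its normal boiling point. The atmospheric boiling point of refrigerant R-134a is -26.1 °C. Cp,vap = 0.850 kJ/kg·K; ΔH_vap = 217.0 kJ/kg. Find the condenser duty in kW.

vapour 86.7→-26.1 °C: -95.88 kJ/kg
condensation at -26.1 °C: -217 kJ/kg
Δh = -95.88 + -217 = -312.88 kJ/kg
Q = ṁ·Δh = 1254 kg/h × -312.88 kJ/kg = -392350 kJ/h
|Q| = 108.99 kW

Q_c = 109 kW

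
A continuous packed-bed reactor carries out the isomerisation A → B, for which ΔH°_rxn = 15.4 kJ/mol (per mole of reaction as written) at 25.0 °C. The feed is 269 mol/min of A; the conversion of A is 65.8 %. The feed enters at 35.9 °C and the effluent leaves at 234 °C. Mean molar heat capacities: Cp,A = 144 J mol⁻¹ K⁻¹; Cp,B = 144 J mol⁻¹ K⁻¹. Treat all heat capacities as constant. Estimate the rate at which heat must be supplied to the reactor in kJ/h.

Q_in = 624000 kJ/h

Extent of reaction ξ = 0.658 × 269 = 177 mol/min
Reaction term: ξ·ΔH°_rxn = 177 × 15.4 = 2725.8 kJ/min
Sensible, feed 35.9→25 °C: -422.22 kJ/min
Outlet flows (mol/min): A 91.998, B 177
Sensible, products 25→234 °C: 8095.8 kJ/min
Q = ΔH = 10399 kJ/min = 173.32 kW
Heat supplied = 623970 kJ/h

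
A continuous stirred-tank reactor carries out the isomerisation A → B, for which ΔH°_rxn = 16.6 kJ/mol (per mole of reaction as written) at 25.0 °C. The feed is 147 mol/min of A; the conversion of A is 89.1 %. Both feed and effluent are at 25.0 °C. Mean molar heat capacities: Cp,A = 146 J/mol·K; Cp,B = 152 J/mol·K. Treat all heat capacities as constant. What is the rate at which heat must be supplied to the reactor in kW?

Q_in = 36.2 kW

Extent of reaction ξ = 0.891 × 147 = 130.98 mol/min
Reaction term: ξ·ΔH°_rxn = 130.98 × 16.6 = 2174.2 kJ/min
Q = ΔH = 2174.2 kJ/min = 36.237 kW
Heat supplied = 36.237 kW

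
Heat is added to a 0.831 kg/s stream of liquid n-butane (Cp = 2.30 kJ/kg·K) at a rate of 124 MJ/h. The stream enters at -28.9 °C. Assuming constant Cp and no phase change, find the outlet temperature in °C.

Q = 124 MJ/h = 34.444 kJ/s
ΔT = Q/(ṁ·Cp) = 34.444/(0.831×2.30) = 18.021 K
T_out = -28.9 + 18.021 = -10.879 °C

T_out = -10.9 °C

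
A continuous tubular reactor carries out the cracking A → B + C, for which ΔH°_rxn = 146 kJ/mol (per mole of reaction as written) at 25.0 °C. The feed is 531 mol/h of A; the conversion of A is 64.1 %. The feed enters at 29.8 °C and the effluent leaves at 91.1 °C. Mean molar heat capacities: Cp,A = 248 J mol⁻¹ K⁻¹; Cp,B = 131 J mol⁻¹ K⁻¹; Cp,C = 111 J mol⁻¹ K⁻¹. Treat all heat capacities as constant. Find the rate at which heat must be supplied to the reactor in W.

Q_in = 16000 W

Extent of reaction ξ = 0.641 × 531 = 340.37 mol/h
Reaction term: ξ·ΔH°_rxn = 340.37 × 146 = 49694 kJ/h
Sensible, feed 29.8→25 °C: -632.1 kJ/h
Outlet flows (mol/h): A 190.63, B 340.37, C 340.37
Sensible, products 25→91.1 °C: 8569.6 kJ/h
Q = ΔH = 57632 kJ/h = 16.009 kW
Heat supplied = 16009 W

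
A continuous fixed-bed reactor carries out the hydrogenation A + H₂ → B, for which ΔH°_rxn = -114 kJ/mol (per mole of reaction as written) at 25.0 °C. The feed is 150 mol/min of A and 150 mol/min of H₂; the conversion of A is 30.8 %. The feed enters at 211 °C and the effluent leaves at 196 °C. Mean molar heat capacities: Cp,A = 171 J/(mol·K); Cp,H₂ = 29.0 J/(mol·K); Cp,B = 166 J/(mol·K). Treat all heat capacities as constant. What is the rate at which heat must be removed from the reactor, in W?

Extent of reaction ξ = 0.308 × 150 = 46.2 mol/min
Reaction term: ξ·ΔH°_rxn = 46.2 × -114 = -5266.8 kJ/min
Sensible, feed 211→25 °C: -5580 kJ/min
Outlet flows (mol/min): A 103.8, H₂ 103.8, B 46.2
Sensible, products 25→196 °C: 4861.4 kJ/min
Q = ΔH = -5985.4 kJ/min = -99.757 kW
Heat removed = 99757 W

Q_out = 99800 W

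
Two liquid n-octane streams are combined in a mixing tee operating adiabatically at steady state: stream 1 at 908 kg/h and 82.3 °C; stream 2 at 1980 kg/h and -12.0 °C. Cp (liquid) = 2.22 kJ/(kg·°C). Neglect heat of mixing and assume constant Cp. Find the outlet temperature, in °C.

T_out = 17.6 °C

Energy balance with Q = 0: Σ ṁᵢCp,ᵢ(T_out − Tᵢ) = 0
T_out = Σ ṁᵢCp,ᵢTᵢ / Σ ṁᵢCp,ᵢ
      = 113150 / 6411.4 = 17.648 °C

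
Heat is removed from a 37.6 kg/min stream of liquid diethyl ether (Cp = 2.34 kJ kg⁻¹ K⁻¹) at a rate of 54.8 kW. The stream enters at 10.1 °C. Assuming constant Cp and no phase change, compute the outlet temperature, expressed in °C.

Q = 54.8 kW = 3288 kJ/min
ΔT = Q/(ṁ·Cp) = 3288/(37.6×2.34) = 37.37 K
T_out = 10.1 − 37.37 = -27.27 °C

T_out = -27.3 °C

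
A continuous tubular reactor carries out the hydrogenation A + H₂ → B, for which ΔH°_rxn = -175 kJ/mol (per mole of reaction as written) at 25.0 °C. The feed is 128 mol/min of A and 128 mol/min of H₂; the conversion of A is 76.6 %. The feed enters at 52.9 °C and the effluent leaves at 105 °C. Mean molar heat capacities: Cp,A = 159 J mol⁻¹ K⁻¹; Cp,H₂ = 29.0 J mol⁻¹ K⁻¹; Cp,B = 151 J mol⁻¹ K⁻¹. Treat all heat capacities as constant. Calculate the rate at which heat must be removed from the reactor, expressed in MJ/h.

Extent of reaction ξ = 0.766 × 128 = 98.048 mol/min
Reaction term: ξ·ΔH°_rxn = 98.048 × -175 = -17158 kJ/min
Sensible, feed 52.9→25 °C: -671.39 kJ/min
Outlet flows (mol/min): A 29.952, H₂ 29.952, B 98.048
Sensible, products 25→105 °C: 1634.9 kJ/min
Q = ΔH = -16195 kJ/min = -269.91 kW
Heat removed = 971.69 MJ/h

Q_out = 972 MJ/h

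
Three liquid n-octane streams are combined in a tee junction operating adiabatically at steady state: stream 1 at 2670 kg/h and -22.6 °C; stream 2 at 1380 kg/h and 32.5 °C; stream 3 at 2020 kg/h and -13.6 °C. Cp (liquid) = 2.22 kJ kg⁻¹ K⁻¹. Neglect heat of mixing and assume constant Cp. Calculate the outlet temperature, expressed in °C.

Adiabatic, steady state ⇒ Σ ṁᵢCp,ᵢ(T_out − Tᵢ) = 0
T_out = Σ ṁᵢCp,ᵢTᵢ / Σ ṁᵢCp,ᵢ
      = -95380 / 13475 = -7.0781 °C

T_out = -7.08 °C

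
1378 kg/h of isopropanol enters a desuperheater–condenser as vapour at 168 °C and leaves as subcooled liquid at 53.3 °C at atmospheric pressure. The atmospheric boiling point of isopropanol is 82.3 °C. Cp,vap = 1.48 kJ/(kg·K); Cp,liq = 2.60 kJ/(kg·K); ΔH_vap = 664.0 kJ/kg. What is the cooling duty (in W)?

Q_c = 332000 W

vapour 168→82.3 °C: -126.84 kJ/kg
condensation at 82.3 °C: -664 kJ/kg
liquid 82.3→53.3 °C: -75.4 kJ/kg
Δh = -126.84 + -664 + -75.4 = -866.24 kJ/kg
Q = ṁ·Δh = 1378 kg/h × -866.24 kJ/kg = -1.1937e+06 kJ/h
|Q| = 331.58 kW = 331580 W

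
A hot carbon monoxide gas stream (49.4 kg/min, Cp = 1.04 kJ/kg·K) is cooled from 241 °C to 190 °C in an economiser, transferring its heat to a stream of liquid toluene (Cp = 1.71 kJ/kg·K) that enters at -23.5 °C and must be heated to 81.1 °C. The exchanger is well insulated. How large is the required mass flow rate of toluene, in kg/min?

Heat released by hot stream: Q = 49.4 × 1.04 × (241 − 190) = 2620.2 kJ/min
Energy balance on cold side (adiabatic exchanger): Q = ṁ_c·Cp_c·(T_c,out − T_c,in)
ṁ_c = 2620.2 / [1.71 × (81.1 − -23.5)] = 14.649 kg/min

ṁ_c = 14.6 kg/min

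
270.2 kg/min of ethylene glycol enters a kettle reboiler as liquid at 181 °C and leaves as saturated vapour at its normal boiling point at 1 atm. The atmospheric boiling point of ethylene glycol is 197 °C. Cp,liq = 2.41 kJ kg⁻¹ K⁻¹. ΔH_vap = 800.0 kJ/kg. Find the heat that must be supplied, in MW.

liquid 181→197 °C: 38.56 kJ/kg
vaporisation at 197 °C: 800 kJ/kg
Δh = 38.56 + 800 = 838.56 kJ/kg
Q = ṁ·Δh = 270.2 kg/min × 838.56 kJ/kg = 226580 kJ/min
|Q| = 3776.3 kW = 3.7763 MW

Q = 3.78 MW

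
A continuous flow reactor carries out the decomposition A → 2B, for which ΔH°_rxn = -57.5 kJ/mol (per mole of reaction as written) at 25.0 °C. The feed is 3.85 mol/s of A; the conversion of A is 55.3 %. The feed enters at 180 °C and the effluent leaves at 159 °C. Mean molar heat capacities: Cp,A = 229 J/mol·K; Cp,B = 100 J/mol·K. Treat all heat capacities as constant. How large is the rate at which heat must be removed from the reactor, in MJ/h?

Q_out = 537 MJ/h

Extent of reaction ξ = 0.553 × 3.85 = 2.1291 mol/s
Reaction term: ξ·ΔH°_rxn = 2.1291 × -57.5 = -122.42 kJ/s
Sensible, feed 180→25 °C: -136.66 kJ/s
Outlet flows (mol/s): A 1.7209, B 4.2581
Sensible, products 25→159 °C: 109.87 kJ/s
Q = ΔH = -149.21 kJ/s = -149.21 kW
Heat removed = 537.15 MJ/h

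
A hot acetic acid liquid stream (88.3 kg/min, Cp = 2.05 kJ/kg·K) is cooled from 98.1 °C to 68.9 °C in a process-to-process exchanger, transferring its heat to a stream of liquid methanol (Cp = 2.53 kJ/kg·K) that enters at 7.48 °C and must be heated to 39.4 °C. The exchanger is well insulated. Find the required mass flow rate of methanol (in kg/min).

Heat released by hot stream: Q = 88.3 × 2.05 × (98.1 − 68.9) = 5285.6 kJ/min
Energy balance on cold side (adiabatic exchanger): Q = ṁ_c·Cp_c·(T_c,out − T_c,in)
ṁ_c = 5285.6 / [2.53 × (39.4 − 7.48)] = 65.451 kg/min

ṁ_c = 65.5 kg/min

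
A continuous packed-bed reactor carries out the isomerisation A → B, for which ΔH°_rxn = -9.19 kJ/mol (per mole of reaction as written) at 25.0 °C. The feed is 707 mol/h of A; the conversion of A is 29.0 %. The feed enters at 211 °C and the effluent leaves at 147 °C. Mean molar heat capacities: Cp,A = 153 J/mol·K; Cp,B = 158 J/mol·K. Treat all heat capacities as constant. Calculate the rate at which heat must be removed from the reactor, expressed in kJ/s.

Extent of reaction ξ = 0.290 × 707 = 205.03 mol/h
Reaction term: ξ·ΔH°_rxn = 205.03 × -9.19 = -1884.2 kJ/h
Sensible, feed 211→25 °C: -20120 kJ/h
Outlet flows (mol/h): A 501.97, B 205.03
Sensible, products 25→147 °C: 13322 kJ/h
Q = ΔH = -8682.1 kJ/h = -2.4117 kW
Heat removed = 2.4117 kJ/s

Q_out = 2.41 kJ/s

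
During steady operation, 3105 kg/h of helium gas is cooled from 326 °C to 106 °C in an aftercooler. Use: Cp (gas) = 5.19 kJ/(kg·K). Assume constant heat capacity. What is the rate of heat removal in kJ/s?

Q_c = 985 kJ/s

Q = ṁ·Cp·ΔT = 3105 × 5.19 × (106 − 326) = -3.5453e+06 kJ/h
Converting: 3.5453e+06 / 3600 s = 984.8 kW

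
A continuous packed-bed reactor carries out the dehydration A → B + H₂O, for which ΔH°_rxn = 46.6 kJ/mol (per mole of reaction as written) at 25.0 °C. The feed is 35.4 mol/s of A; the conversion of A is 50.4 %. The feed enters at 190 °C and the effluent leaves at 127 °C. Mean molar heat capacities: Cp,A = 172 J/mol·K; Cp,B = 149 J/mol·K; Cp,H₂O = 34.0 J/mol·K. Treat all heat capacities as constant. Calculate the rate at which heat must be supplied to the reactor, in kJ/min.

Extent of reaction ξ = 0.504 × 35.4 = 17.842 mol/s
Reaction term: ξ·ΔH°_rxn = 17.842 × 46.6 = 831.42 kJ/s
Sensible, feed 190→25 °C: -1004.7 kJ/s
Outlet flows (mol/s): A 17.558, B 17.842, H₂O 17.842
Sensible, products 25→127 °C: 641.08 kJ/s
Q = ΔH = 467.84 kJ/s = 467.84 kW
Heat supplied = 28071 kJ/min

Q_in = 28100 kJ/min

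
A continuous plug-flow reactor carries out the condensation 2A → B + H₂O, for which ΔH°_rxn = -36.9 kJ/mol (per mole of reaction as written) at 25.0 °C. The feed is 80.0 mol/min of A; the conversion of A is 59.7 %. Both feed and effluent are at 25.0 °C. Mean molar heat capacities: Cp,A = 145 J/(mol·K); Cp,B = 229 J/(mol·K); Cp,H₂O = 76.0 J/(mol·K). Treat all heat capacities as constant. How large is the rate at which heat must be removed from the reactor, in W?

Extent of reaction ξ = 0.597 × 80.0 / 2 = 23.88 mol/min
Reaction term: ξ·ΔH°_rxn = 23.88 × -36.9 = -881.17 kJ/min
Q = ΔH = -881.17 kJ/min = -14.686 kW
Heat removed = 14686 W

Q_out = 14700 W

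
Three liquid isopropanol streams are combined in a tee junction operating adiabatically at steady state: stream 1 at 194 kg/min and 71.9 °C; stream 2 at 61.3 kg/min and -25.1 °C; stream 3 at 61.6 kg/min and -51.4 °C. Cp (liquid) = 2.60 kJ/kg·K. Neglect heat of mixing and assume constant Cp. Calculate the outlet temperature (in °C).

Adiabatic, steady state ⇒ Σ ṁᵢCp,ᵢ(T_out − Tᵢ) = 0
Σ ṁᵢCp,ᵢTᵢ = 194×2.60×71.9 + 61.3×2.60×-25.1 + 61.6×2.60×-51.4 = 24034
Σ ṁᵢCp,ᵢ = 194×2.60 + 61.3×2.60 + 61.6×2.60 = 823.94
T_out = 24034 / 823.94 = 29.169 °C

T_out = 29.2 °C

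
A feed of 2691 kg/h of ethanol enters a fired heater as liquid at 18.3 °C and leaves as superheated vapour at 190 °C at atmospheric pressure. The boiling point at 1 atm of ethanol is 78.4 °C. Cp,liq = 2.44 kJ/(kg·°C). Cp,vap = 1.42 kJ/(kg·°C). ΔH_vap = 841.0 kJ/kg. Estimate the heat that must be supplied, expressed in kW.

liquid 18.3→78.4 °C: 146.64 kJ/kg
vaporisation at 78.4 °C: 841 kJ/kg
vapour 78.4→190 °C: 158.47 kJ/kg
Δh = 146.64 + 841 + 158.47 = 1146.1 kJ/kg
Q = ṁ·Δh = 2691 kg/h × 1146.1 kJ/kg = 3.0842e+06 kJ/h
|Q| = 856.72 kW

Q = 857 kW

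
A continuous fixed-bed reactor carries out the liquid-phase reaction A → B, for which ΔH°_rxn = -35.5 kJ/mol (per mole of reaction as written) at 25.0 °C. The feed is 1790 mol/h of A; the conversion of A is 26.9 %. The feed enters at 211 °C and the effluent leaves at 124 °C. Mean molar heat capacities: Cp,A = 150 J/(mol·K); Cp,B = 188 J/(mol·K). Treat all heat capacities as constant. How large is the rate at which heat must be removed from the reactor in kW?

Extent of reaction ξ = 0.269 × 1790 = 481.51 mol/h
Reaction term: ξ·ΔH°_rxn = 481.51 × -35.5 = -17094 kJ/h
Sensible, feed 211→25 °C: -49941 kJ/h
Outlet flows (mol/h): A 1308.5, B 481.51
Sensible, products 25→124 °C: 28393 kJ/h
Q = ΔH = -38642 kJ/h = -10.734 kW
Heat removed = 10.734 kW

Q_out = 10.7 kW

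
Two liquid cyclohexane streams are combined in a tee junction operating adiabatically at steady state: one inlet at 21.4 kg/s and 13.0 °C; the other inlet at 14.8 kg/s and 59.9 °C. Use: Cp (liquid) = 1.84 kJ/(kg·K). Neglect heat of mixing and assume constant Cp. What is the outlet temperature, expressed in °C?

T_out = 32.2 °C

No heat crosses the boundary, so H_out = H_in.
Σ ṁᵢCp,ᵢTᵢ = 21.4×1.84×13.0 + 14.8×1.84×59.9 = 2143.1
Σ ṁᵢCp,ᵢ = 21.4×1.84 + 14.8×1.84 = 66.608
T_out = 2143.1 / 66.608 = 32.175 °C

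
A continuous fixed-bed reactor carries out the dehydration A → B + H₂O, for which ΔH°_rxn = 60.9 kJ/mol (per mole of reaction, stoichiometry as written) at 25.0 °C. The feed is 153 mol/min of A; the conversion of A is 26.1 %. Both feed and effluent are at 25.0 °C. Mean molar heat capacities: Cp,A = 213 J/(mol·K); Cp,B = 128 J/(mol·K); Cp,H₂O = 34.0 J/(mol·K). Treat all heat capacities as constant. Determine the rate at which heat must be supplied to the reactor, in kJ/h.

Extent of reaction ξ = 0.261 × 153 = 39.933 mol/min
Reaction term: ξ·ΔH°_rxn = 39.933 × 60.9 = 2431.9 kJ/min
Q = ΔH = 2431.9 kJ/min = 40.532 kW
Heat supplied = 145920 kJ/h

Q_in = 146000 kJ/h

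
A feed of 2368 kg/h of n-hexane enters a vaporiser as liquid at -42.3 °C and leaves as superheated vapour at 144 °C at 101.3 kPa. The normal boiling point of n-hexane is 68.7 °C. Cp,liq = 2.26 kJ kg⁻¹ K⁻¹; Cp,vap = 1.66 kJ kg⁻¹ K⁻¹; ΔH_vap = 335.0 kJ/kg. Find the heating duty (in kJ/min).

Q = 28100 kJ/min

liquid -42.3→68.7 °C: 250.86 kJ/kg
vaporisation at 68.7 °C: 335 kJ/kg
vapour 68.7→144 °C: 125 kJ/kg
Δh = 250.86 + 335 + 125 = 710.86 kJ/kg
Q = ṁ·Δh = 2368 kg/h × 710.86 kJ/kg = 1.6833e+06 kJ/h
|Q| = 467.59 kW = 28055 kJ/min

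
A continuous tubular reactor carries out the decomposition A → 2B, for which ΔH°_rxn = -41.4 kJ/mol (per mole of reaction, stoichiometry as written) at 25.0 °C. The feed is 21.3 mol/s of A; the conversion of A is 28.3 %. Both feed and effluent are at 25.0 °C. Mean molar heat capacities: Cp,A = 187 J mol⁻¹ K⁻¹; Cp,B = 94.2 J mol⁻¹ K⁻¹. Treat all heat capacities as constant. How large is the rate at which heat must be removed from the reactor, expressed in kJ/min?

Q_out = 15000 kJ/min

Extent of reaction ξ = 0.283 × 21.3 = 6.0279 mol/s
Reaction term: ξ·ΔH°_rxn = 6.0279 × -41.4 = -249.56 kJ/s
Q = ΔH = -249.56 kJ/s = -249.56 kW
Heat removed = 14973 kJ/min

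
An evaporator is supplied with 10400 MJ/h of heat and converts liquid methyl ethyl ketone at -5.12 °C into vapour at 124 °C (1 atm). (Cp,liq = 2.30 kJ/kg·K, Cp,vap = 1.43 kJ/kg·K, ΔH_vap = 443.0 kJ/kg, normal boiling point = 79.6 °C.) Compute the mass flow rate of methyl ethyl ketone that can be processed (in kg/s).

ṁ = 4.12 kg/s

Δh = 2.30×(79.6−-5.12) + 443.0 + 1.43×(124−79.6) = 701.35 kJ/kg
Q = 10400 MJ/h = 2888.9 kJ/s = 2888.9 kJ/s
ṁ = Q/Δh = 2888.9 / 701.35 = 4.1191 kg/s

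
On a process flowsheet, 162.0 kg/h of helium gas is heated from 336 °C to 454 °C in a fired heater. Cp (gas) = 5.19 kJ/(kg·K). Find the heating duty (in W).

Q = 27600 W

Q = ṁ·Cp·ΔT = 162.0 × 5.19 × (454 − 336) = 99212 kJ/h
Converting: 99212 / 3600 s = 27.559 kW
Heating duty = 27559 W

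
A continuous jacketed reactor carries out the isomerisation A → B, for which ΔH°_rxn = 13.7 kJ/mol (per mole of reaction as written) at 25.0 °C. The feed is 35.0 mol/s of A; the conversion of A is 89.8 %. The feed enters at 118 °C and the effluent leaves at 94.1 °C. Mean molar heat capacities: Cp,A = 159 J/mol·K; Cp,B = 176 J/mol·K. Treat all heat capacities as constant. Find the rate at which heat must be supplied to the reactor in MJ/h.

Extent of reaction ξ = 0.898 × 35.0 = 31.43 mol/s
Reaction term: ξ·ΔH°_rxn = 31.43 × 13.7 = 430.59 kJ/s
Sensible, feed 118→25 °C: -517.54 kJ/s
Outlet flows (mol/s): A 3.57, B 31.43
Sensible, products 25→94.1 °C: 421.46 kJ/s
Q = ΔH = 334.51 kJ/s = 334.51 kW
Heat supplied = 1204.2 MJ/h

Q_in = 1200 MJ/h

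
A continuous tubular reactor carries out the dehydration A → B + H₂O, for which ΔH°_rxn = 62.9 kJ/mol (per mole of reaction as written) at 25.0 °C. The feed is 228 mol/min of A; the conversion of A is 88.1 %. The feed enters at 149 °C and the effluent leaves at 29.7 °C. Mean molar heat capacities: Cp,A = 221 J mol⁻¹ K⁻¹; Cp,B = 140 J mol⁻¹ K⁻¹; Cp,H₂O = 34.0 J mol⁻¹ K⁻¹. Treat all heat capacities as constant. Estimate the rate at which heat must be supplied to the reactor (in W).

Extent of reaction ξ = 0.881 × 228 = 200.87 mol/min
Reaction term: ξ·ΔH°_rxn = 200.87 × 62.9 = 12635 kJ/min
Sensible, feed 149→25 °C: -6248.1 kJ/min
Outlet flows (mol/min): A 27.132, B 200.87, H₂O 200.87
Sensible, products 25→29.7 °C: 192.45 kJ/min
Q = ΔH = 6578.9 kJ/min = 109.65 kW
Heat supplied = 109650 W

Q_in = 110000 W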